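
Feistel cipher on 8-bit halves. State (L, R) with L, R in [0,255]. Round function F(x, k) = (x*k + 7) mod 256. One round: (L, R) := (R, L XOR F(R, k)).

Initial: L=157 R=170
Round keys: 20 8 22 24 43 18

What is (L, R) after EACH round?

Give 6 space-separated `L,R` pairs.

Answer: 170,210 210,61 61,151 151,18 18,154 154,201

Derivation:
Round 1 (k=20): L=170 R=210
Round 2 (k=8): L=210 R=61
Round 3 (k=22): L=61 R=151
Round 4 (k=24): L=151 R=18
Round 5 (k=43): L=18 R=154
Round 6 (k=18): L=154 R=201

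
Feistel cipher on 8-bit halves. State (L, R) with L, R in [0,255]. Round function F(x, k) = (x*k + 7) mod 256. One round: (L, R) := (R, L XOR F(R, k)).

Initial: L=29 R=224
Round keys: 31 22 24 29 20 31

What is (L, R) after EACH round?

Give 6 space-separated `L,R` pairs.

Round 1 (k=31): L=224 R=58
Round 2 (k=22): L=58 R=227
Round 3 (k=24): L=227 R=117
Round 4 (k=29): L=117 R=171
Round 5 (k=20): L=171 R=22
Round 6 (k=31): L=22 R=26

Answer: 224,58 58,227 227,117 117,171 171,22 22,26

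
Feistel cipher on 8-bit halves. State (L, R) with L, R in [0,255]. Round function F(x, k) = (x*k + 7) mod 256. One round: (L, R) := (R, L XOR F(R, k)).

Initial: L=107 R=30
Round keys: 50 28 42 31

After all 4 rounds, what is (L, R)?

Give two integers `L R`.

Answer: 105 71

Derivation:
Round 1 (k=50): L=30 R=136
Round 2 (k=28): L=136 R=249
Round 3 (k=42): L=249 R=105
Round 4 (k=31): L=105 R=71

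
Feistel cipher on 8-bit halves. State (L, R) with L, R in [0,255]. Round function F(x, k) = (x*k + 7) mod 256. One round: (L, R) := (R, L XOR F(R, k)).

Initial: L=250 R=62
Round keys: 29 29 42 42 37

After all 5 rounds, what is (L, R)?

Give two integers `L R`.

Round 1 (k=29): L=62 R=247
Round 2 (k=29): L=247 R=60
Round 3 (k=42): L=60 R=40
Round 4 (k=42): L=40 R=171
Round 5 (k=37): L=171 R=150

Answer: 171 150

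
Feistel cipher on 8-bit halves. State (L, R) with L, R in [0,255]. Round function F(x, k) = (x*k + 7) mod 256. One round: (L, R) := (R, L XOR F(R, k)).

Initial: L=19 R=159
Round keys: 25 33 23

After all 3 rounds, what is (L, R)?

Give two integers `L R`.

Answer: 219 41

Derivation:
Round 1 (k=25): L=159 R=157
Round 2 (k=33): L=157 R=219
Round 3 (k=23): L=219 R=41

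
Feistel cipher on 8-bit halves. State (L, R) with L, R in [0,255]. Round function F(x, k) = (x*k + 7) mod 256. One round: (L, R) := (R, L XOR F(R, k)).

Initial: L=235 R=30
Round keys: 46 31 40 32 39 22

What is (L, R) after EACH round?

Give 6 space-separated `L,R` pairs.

Round 1 (k=46): L=30 R=128
Round 2 (k=31): L=128 R=153
Round 3 (k=40): L=153 R=111
Round 4 (k=32): L=111 R=126
Round 5 (k=39): L=126 R=86
Round 6 (k=22): L=86 R=21

Answer: 30,128 128,153 153,111 111,126 126,86 86,21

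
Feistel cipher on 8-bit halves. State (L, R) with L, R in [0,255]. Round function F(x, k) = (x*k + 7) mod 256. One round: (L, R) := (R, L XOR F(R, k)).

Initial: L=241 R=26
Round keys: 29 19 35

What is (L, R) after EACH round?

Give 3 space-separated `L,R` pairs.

Answer: 26,8 8,133 133,62

Derivation:
Round 1 (k=29): L=26 R=8
Round 2 (k=19): L=8 R=133
Round 3 (k=35): L=133 R=62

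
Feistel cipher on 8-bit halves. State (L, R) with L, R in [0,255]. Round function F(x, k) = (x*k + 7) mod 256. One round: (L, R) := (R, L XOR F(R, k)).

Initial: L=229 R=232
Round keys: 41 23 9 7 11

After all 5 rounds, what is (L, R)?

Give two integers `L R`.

Round 1 (k=41): L=232 R=202
Round 2 (k=23): L=202 R=197
Round 3 (k=9): L=197 R=62
Round 4 (k=7): L=62 R=124
Round 5 (k=11): L=124 R=101

Answer: 124 101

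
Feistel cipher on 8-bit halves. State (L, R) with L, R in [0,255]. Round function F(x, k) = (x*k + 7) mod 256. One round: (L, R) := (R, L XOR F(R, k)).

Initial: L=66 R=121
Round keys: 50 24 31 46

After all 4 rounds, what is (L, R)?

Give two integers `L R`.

Round 1 (k=50): L=121 R=235
Round 2 (k=24): L=235 R=118
Round 3 (k=31): L=118 R=186
Round 4 (k=46): L=186 R=5

Answer: 186 5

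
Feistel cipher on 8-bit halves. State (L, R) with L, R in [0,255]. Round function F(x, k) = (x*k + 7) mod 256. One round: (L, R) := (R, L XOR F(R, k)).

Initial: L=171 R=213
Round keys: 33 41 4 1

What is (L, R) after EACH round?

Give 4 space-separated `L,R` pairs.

Round 1 (k=33): L=213 R=215
Round 2 (k=41): L=215 R=163
Round 3 (k=4): L=163 R=68
Round 4 (k=1): L=68 R=232

Answer: 213,215 215,163 163,68 68,232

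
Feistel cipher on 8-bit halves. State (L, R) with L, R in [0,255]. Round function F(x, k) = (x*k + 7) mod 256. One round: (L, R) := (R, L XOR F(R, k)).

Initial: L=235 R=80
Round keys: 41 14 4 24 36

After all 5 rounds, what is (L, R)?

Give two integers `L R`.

Round 1 (k=41): L=80 R=60
Round 2 (k=14): L=60 R=31
Round 3 (k=4): L=31 R=191
Round 4 (k=24): L=191 R=240
Round 5 (k=36): L=240 R=120

Answer: 240 120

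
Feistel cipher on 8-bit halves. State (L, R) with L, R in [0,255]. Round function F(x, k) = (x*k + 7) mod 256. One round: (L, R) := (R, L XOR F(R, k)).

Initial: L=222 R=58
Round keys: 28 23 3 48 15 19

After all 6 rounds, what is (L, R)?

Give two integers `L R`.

Answer: 6 186

Derivation:
Round 1 (k=28): L=58 R=129
Round 2 (k=23): L=129 R=164
Round 3 (k=3): L=164 R=114
Round 4 (k=48): L=114 R=195
Round 5 (k=15): L=195 R=6
Round 6 (k=19): L=6 R=186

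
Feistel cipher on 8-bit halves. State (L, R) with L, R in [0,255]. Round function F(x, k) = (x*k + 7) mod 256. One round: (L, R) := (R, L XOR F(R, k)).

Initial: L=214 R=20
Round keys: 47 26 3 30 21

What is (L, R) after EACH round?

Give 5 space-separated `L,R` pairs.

Answer: 20,101 101,93 93,123 123,44 44,216

Derivation:
Round 1 (k=47): L=20 R=101
Round 2 (k=26): L=101 R=93
Round 3 (k=3): L=93 R=123
Round 4 (k=30): L=123 R=44
Round 5 (k=21): L=44 R=216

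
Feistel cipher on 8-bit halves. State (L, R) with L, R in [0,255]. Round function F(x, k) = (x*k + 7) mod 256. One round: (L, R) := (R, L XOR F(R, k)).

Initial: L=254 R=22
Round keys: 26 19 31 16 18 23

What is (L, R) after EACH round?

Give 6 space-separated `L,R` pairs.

Answer: 22,189 189,24 24,82 82,63 63,39 39,183

Derivation:
Round 1 (k=26): L=22 R=189
Round 2 (k=19): L=189 R=24
Round 3 (k=31): L=24 R=82
Round 4 (k=16): L=82 R=63
Round 5 (k=18): L=63 R=39
Round 6 (k=23): L=39 R=183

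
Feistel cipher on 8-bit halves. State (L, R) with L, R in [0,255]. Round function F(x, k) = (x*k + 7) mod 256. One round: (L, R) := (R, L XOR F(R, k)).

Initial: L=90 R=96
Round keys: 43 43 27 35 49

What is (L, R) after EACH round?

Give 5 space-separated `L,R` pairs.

Round 1 (k=43): L=96 R=125
Round 2 (k=43): L=125 R=102
Round 3 (k=27): L=102 R=180
Round 4 (k=35): L=180 R=197
Round 5 (k=49): L=197 R=8

Answer: 96,125 125,102 102,180 180,197 197,8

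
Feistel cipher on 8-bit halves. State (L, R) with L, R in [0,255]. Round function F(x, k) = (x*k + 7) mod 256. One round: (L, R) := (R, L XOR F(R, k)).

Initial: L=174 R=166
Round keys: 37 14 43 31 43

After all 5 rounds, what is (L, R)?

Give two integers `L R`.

Round 1 (k=37): L=166 R=171
Round 2 (k=14): L=171 R=199
Round 3 (k=43): L=199 R=223
Round 4 (k=31): L=223 R=207
Round 5 (k=43): L=207 R=19

Answer: 207 19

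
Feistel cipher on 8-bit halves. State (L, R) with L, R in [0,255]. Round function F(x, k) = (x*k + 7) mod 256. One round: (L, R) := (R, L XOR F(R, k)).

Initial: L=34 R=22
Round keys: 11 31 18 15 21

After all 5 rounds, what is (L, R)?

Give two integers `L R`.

Round 1 (k=11): L=22 R=219
Round 2 (k=31): L=219 R=154
Round 3 (k=18): L=154 R=0
Round 4 (k=15): L=0 R=157
Round 5 (k=21): L=157 R=232

Answer: 157 232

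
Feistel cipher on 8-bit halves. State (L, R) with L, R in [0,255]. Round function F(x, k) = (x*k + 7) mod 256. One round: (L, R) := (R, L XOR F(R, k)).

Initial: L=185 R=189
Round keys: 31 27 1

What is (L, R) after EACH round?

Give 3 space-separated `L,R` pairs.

Answer: 189,83 83,117 117,47

Derivation:
Round 1 (k=31): L=189 R=83
Round 2 (k=27): L=83 R=117
Round 3 (k=1): L=117 R=47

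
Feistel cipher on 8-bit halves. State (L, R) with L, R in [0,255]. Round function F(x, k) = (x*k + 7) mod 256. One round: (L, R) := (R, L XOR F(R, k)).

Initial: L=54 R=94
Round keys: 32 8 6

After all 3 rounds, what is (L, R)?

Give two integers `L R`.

Round 1 (k=32): L=94 R=241
Round 2 (k=8): L=241 R=209
Round 3 (k=6): L=209 R=28

Answer: 209 28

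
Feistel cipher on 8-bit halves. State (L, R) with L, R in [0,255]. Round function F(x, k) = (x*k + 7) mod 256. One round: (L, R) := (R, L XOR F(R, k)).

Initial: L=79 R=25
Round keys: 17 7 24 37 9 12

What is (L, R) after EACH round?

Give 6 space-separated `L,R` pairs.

Round 1 (k=17): L=25 R=255
Round 2 (k=7): L=255 R=25
Round 3 (k=24): L=25 R=160
Round 4 (k=37): L=160 R=62
Round 5 (k=9): L=62 R=149
Round 6 (k=12): L=149 R=61

Answer: 25,255 255,25 25,160 160,62 62,149 149,61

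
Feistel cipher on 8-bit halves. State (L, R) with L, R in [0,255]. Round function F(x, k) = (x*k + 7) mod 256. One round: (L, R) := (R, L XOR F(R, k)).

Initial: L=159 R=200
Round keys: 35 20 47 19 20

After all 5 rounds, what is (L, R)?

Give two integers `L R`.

Answer: 16 143

Derivation:
Round 1 (k=35): L=200 R=192
Round 2 (k=20): L=192 R=207
Round 3 (k=47): L=207 R=200
Round 4 (k=19): L=200 R=16
Round 5 (k=20): L=16 R=143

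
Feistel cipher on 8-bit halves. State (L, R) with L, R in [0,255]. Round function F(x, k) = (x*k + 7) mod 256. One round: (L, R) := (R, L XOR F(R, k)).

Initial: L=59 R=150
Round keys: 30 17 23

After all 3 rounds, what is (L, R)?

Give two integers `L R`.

Round 1 (k=30): L=150 R=160
Round 2 (k=17): L=160 R=49
Round 3 (k=23): L=49 R=206

Answer: 49 206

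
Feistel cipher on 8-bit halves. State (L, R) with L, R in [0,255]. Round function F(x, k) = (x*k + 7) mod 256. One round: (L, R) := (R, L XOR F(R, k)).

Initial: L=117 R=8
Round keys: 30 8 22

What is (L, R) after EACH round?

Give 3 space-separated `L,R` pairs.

Round 1 (k=30): L=8 R=130
Round 2 (k=8): L=130 R=31
Round 3 (k=22): L=31 R=51

Answer: 8,130 130,31 31,51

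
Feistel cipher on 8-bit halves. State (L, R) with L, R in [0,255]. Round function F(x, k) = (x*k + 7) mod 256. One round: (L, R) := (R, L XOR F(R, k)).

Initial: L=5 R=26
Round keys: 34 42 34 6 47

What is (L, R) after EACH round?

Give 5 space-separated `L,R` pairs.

Round 1 (k=34): L=26 R=126
Round 2 (k=42): L=126 R=169
Round 3 (k=34): L=169 R=7
Round 4 (k=6): L=7 R=152
Round 5 (k=47): L=152 R=232

Answer: 26,126 126,169 169,7 7,152 152,232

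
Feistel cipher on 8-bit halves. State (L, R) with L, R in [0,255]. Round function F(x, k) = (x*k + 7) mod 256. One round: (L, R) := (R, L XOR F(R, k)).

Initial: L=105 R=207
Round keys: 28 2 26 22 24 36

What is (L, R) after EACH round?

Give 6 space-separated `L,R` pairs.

Answer: 207,194 194,68 68,45 45,161 161,50 50,174

Derivation:
Round 1 (k=28): L=207 R=194
Round 2 (k=2): L=194 R=68
Round 3 (k=26): L=68 R=45
Round 4 (k=22): L=45 R=161
Round 5 (k=24): L=161 R=50
Round 6 (k=36): L=50 R=174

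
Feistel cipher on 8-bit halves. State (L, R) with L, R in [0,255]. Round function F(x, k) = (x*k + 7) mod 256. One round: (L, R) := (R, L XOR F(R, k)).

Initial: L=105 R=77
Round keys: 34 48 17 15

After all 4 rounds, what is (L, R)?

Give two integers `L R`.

Round 1 (k=34): L=77 R=40
Round 2 (k=48): L=40 R=202
Round 3 (k=17): L=202 R=89
Round 4 (k=15): L=89 R=244

Answer: 89 244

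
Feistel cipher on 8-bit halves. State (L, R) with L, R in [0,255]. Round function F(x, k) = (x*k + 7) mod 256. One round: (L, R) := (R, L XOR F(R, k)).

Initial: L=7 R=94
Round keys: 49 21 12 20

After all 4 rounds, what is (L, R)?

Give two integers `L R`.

Answer: 57 20

Derivation:
Round 1 (k=49): L=94 R=2
Round 2 (k=21): L=2 R=111
Round 3 (k=12): L=111 R=57
Round 4 (k=20): L=57 R=20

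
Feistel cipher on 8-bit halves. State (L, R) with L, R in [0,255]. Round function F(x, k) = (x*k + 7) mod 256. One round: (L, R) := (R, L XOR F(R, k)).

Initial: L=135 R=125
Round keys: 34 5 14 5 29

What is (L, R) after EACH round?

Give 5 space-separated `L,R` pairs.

Answer: 125,38 38,184 184,49 49,68 68,138

Derivation:
Round 1 (k=34): L=125 R=38
Round 2 (k=5): L=38 R=184
Round 3 (k=14): L=184 R=49
Round 4 (k=5): L=49 R=68
Round 5 (k=29): L=68 R=138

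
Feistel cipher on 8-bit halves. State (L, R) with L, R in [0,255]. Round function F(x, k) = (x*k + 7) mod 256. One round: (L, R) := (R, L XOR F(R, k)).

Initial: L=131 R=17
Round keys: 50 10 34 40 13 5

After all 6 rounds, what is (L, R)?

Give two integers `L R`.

Answer: 153 177

Derivation:
Round 1 (k=50): L=17 R=218
Round 2 (k=10): L=218 R=154
Round 3 (k=34): L=154 R=161
Round 4 (k=40): L=161 R=181
Round 5 (k=13): L=181 R=153
Round 6 (k=5): L=153 R=177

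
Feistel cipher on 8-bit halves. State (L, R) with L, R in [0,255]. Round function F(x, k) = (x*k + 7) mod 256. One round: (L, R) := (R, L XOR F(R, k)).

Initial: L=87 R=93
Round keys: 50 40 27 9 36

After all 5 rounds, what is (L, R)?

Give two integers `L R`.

Answer: 152 244

Derivation:
Round 1 (k=50): L=93 R=102
Round 2 (k=40): L=102 R=170
Round 3 (k=27): L=170 R=147
Round 4 (k=9): L=147 R=152
Round 5 (k=36): L=152 R=244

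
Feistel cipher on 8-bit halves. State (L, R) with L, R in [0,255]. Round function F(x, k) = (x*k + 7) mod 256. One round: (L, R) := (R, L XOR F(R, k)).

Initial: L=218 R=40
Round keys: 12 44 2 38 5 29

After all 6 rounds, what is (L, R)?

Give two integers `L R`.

Round 1 (k=12): L=40 R=61
Round 2 (k=44): L=61 R=171
Round 3 (k=2): L=171 R=96
Round 4 (k=38): L=96 R=236
Round 5 (k=5): L=236 R=195
Round 6 (k=29): L=195 R=242

Answer: 195 242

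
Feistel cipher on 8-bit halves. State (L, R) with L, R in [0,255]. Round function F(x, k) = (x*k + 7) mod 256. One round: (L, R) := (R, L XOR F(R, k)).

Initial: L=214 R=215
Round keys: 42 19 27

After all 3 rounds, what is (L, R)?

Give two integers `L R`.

Round 1 (k=42): L=215 R=155
Round 2 (k=19): L=155 R=95
Round 3 (k=27): L=95 R=151

Answer: 95 151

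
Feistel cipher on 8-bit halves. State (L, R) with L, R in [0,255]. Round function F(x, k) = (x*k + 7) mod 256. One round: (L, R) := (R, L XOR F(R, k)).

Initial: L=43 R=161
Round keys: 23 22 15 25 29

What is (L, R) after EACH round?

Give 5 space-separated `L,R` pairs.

Round 1 (k=23): L=161 R=85
Round 2 (k=22): L=85 R=244
Round 3 (k=15): L=244 R=6
Round 4 (k=25): L=6 R=105
Round 5 (k=29): L=105 R=234

Answer: 161,85 85,244 244,6 6,105 105,234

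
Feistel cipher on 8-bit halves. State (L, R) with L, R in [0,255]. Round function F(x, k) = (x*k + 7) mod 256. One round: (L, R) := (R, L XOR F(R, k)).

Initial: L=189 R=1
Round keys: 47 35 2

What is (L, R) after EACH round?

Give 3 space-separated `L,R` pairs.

Answer: 1,139 139,9 9,146

Derivation:
Round 1 (k=47): L=1 R=139
Round 2 (k=35): L=139 R=9
Round 3 (k=2): L=9 R=146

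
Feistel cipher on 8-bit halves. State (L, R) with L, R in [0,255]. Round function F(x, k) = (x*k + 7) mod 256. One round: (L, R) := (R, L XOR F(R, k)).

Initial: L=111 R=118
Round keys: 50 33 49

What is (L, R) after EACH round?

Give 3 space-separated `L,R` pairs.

Round 1 (k=50): L=118 R=124
Round 2 (k=33): L=124 R=117
Round 3 (k=49): L=117 R=16

Answer: 118,124 124,117 117,16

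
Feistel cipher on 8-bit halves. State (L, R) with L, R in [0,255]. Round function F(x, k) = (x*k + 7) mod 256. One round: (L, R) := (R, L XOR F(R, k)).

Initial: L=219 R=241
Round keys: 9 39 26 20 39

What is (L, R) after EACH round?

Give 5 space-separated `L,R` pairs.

Round 1 (k=9): L=241 R=91
Round 2 (k=39): L=91 R=21
Round 3 (k=26): L=21 R=114
Round 4 (k=20): L=114 R=250
Round 5 (k=39): L=250 R=111

Answer: 241,91 91,21 21,114 114,250 250,111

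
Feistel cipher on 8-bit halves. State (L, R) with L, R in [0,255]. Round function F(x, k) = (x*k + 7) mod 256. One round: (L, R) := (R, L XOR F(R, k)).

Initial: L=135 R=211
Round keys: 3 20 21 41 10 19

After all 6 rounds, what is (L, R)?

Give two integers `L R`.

Round 1 (k=3): L=211 R=7
Round 2 (k=20): L=7 R=64
Round 3 (k=21): L=64 R=64
Round 4 (k=41): L=64 R=7
Round 5 (k=10): L=7 R=13
Round 6 (k=19): L=13 R=249

Answer: 13 249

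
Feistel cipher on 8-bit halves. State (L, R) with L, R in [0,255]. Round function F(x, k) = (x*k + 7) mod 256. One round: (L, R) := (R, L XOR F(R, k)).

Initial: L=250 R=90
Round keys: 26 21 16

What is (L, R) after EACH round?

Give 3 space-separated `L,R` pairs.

Answer: 90,209 209,118 118,182

Derivation:
Round 1 (k=26): L=90 R=209
Round 2 (k=21): L=209 R=118
Round 3 (k=16): L=118 R=182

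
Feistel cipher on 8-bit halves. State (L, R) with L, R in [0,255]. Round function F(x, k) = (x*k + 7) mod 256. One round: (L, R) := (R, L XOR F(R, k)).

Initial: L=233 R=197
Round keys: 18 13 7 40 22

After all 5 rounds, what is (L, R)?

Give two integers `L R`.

Round 1 (k=18): L=197 R=8
Round 2 (k=13): L=8 R=170
Round 3 (k=7): L=170 R=165
Round 4 (k=40): L=165 R=101
Round 5 (k=22): L=101 R=16

Answer: 101 16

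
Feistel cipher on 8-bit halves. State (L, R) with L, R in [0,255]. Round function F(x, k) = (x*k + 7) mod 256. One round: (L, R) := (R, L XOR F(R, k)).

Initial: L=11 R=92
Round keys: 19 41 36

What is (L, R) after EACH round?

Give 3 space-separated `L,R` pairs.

Round 1 (k=19): L=92 R=208
Round 2 (k=41): L=208 R=11
Round 3 (k=36): L=11 R=67

Answer: 92,208 208,11 11,67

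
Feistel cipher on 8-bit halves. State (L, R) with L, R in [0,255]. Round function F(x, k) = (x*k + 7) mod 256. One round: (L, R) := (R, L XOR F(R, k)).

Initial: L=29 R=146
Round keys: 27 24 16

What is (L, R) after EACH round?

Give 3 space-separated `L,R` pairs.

Answer: 146,112 112,21 21,39

Derivation:
Round 1 (k=27): L=146 R=112
Round 2 (k=24): L=112 R=21
Round 3 (k=16): L=21 R=39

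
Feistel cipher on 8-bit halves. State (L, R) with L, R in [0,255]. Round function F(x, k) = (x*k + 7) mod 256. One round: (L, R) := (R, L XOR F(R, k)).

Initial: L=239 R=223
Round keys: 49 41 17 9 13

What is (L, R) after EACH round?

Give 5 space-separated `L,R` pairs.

Round 1 (k=49): L=223 R=89
Round 2 (k=41): L=89 R=151
Round 3 (k=17): L=151 R=87
Round 4 (k=9): L=87 R=129
Round 5 (k=13): L=129 R=195

Answer: 223,89 89,151 151,87 87,129 129,195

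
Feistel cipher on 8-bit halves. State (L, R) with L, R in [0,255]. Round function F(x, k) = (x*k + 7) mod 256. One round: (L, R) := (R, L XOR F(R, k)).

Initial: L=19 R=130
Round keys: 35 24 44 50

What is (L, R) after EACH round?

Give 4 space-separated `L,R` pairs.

Round 1 (k=35): L=130 R=222
Round 2 (k=24): L=222 R=85
Round 3 (k=44): L=85 R=125
Round 4 (k=50): L=125 R=36

Answer: 130,222 222,85 85,125 125,36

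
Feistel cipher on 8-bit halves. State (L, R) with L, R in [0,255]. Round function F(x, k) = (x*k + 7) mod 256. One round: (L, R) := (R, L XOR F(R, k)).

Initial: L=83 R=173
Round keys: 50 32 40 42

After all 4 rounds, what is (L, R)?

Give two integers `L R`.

Round 1 (k=50): L=173 R=130
Round 2 (k=32): L=130 R=234
Round 3 (k=40): L=234 R=21
Round 4 (k=42): L=21 R=147

Answer: 21 147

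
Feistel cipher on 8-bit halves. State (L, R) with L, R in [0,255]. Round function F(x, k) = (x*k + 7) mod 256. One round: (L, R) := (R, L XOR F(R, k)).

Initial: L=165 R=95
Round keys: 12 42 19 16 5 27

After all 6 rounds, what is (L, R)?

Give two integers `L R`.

Answer: 251 251

Derivation:
Round 1 (k=12): L=95 R=222
Round 2 (k=42): L=222 R=44
Round 3 (k=19): L=44 R=149
Round 4 (k=16): L=149 R=123
Round 5 (k=5): L=123 R=251
Round 6 (k=27): L=251 R=251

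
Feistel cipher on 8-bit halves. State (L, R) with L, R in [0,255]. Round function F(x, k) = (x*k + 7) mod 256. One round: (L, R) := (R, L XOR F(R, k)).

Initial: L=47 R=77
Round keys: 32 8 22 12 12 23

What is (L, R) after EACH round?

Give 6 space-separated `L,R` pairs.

Round 1 (k=32): L=77 R=136
Round 2 (k=8): L=136 R=10
Round 3 (k=22): L=10 R=107
Round 4 (k=12): L=107 R=1
Round 5 (k=12): L=1 R=120
Round 6 (k=23): L=120 R=206

Answer: 77,136 136,10 10,107 107,1 1,120 120,206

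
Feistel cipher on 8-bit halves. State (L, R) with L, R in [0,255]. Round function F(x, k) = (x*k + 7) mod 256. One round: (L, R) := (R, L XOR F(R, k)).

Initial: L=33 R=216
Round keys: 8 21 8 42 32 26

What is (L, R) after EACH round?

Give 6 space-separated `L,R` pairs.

Answer: 216,230 230,61 61,9 9,188 188,142 142,207

Derivation:
Round 1 (k=8): L=216 R=230
Round 2 (k=21): L=230 R=61
Round 3 (k=8): L=61 R=9
Round 4 (k=42): L=9 R=188
Round 5 (k=32): L=188 R=142
Round 6 (k=26): L=142 R=207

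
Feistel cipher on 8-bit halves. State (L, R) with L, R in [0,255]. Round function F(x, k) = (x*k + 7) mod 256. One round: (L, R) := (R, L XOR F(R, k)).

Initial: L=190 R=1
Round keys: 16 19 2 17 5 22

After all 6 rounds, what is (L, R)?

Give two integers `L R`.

Answer: 59 65

Derivation:
Round 1 (k=16): L=1 R=169
Round 2 (k=19): L=169 R=147
Round 3 (k=2): L=147 R=132
Round 4 (k=17): L=132 R=88
Round 5 (k=5): L=88 R=59
Round 6 (k=22): L=59 R=65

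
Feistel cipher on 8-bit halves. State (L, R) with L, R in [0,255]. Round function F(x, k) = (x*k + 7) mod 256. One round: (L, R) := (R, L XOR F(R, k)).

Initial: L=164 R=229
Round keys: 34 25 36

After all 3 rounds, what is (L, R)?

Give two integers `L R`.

Answer: 49 62

Derivation:
Round 1 (k=34): L=229 R=213
Round 2 (k=25): L=213 R=49
Round 3 (k=36): L=49 R=62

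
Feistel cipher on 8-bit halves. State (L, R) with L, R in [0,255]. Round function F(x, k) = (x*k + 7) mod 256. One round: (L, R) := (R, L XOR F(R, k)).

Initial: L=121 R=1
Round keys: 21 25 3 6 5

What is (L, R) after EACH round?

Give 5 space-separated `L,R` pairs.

Round 1 (k=21): L=1 R=101
Round 2 (k=25): L=101 R=229
Round 3 (k=3): L=229 R=211
Round 4 (k=6): L=211 R=28
Round 5 (k=5): L=28 R=64

Answer: 1,101 101,229 229,211 211,28 28,64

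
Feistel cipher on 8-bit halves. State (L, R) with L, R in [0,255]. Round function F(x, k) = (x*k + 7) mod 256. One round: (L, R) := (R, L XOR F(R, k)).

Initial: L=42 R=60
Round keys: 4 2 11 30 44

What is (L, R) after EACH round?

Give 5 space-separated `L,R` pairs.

Answer: 60,221 221,253 253,59 59,12 12,44

Derivation:
Round 1 (k=4): L=60 R=221
Round 2 (k=2): L=221 R=253
Round 3 (k=11): L=253 R=59
Round 4 (k=30): L=59 R=12
Round 5 (k=44): L=12 R=44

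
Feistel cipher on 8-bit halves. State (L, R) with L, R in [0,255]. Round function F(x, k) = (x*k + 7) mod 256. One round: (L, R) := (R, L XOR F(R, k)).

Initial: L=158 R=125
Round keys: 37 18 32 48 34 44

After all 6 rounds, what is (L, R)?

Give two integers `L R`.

Answer: 216 30

Derivation:
Round 1 (k=37): L=125 R=134
Round 2 (k=18): L=134 R=14
Round 3 (k=32): L=14 R=65
Round 4 (k=48): L=65 R=57
Round 5 (k=34): L=57 R=216
Round 6 (k=44): L=216 R=30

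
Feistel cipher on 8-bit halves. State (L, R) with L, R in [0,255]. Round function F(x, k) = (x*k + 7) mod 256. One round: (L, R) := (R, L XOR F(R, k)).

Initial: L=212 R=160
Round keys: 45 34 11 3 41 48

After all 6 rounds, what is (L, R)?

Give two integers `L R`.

Round 1 (k=45): L=160 R=243
Round 2 (k=34): L=243 R=237
Round 3 (k=11): L=237 R=197
Round 4 (k=3): L=197 R=187
Round 5 (k=41): L=187 R=63
Round 6 (k=48): L=63 R=108

Answer: 63 108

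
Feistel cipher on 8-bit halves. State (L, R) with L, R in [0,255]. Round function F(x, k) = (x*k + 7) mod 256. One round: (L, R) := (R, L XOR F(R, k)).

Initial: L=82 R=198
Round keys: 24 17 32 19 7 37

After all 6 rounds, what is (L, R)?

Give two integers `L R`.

Round 1 (k=24): L=198 R=197
Round 2 (k=17): L=197 R=218
Round 3 (k=32): L=218 R=130
Round 4 (k=19): L=130 R=119
Round 5 (k=7): L=119 R=202
Round 6 (k=37): L=202 R=78

Answer: 202 78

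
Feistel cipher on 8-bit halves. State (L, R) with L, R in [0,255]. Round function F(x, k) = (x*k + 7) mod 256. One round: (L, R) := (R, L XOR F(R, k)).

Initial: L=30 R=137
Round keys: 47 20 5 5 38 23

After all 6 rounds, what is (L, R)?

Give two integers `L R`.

Round 1 (k=47): L=137 R=48
Round 2 (k=20): L=48 R=78
Round 3 (k=5): L=78 R=189
Round 4 (k=5): L=189 R=246
Round 5 (k=38): L=246 R=54
Round 6 (k=23): L=54 R=23

Answer: 54 23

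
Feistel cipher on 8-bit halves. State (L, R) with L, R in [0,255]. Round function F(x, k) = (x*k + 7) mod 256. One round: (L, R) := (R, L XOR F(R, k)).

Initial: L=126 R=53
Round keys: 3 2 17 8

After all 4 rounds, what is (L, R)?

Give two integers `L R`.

Answer: 113 13

Derivation:
Round 1 (k=3): L=53 R=216
Round 2 (k=2): L=216 R=130
Round 3 (k=17): L=130 R=113
Round 4 (k=8): L=113 R=13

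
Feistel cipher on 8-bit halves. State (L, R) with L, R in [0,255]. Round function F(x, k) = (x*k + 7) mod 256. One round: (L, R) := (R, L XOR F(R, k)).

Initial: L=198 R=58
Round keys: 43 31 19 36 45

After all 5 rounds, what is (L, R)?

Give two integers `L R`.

Round 1 (k=43): L=58 R=3
Round 2 (k=31): L=3 R=94
Round 3 (k=19): L=94 R=2
Round 4 (k=36): L=2 R=17
Round 5 (k=45): L=17 R=6

Answer: 17 6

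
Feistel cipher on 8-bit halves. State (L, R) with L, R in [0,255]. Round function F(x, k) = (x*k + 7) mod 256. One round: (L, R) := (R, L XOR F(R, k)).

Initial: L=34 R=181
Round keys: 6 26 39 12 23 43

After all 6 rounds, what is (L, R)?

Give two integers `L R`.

Answer: 152 96

Derivation:
Round 1 (k=6): L=181 R=103
Round 2 (k=26): L=103 R=200
Round 3 (k=39): L=200 R=24
Round 4 (k=12): L=24 R=239
Round 5 (k=23): L=239 R=152
Round 6 (k=43): L=152 R=96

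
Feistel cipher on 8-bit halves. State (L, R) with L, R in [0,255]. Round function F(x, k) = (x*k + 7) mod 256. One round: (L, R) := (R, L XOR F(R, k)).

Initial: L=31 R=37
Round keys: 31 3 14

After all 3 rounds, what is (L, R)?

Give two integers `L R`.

Answer: 251 92

Derivation:
Round 1 (k=31): L=37 R=157
Round 2 (k=3): L=157 R=251
Round 3 (k=14): L=251 R=92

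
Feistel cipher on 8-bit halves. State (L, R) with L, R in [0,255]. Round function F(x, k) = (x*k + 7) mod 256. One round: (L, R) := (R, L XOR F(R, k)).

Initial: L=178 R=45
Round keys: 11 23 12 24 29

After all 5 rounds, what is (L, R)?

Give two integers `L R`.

Round 1 (k=11): L=45 R=68
Round 2 (k=23): L=68 R=14
Round 3 (k=12): L=14 R=235
Round 4 (k=24): L=235 R=1
Round 5 (k=29): L=1 R=207

Answer: 1 207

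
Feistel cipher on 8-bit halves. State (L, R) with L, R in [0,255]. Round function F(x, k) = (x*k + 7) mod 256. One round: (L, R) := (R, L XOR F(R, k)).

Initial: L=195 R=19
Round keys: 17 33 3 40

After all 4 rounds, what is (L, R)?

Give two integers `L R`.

Round 1 (k=17): L=19 R=137
Round 2 (k=33): L=137 R=163
Round 3 (k=3): L=163 R=121
Round 4 (k=40): L=121 R=76

Answer: 121 76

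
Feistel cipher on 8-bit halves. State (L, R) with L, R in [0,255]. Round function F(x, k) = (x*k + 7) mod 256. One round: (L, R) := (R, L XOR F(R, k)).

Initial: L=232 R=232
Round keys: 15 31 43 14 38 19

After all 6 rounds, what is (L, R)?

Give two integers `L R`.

Answer: 185 205

Derivation:
Round 1 (k=15): L=232 R=119
Round 2 (k=31): L=119 R=152
Round 3 (k=43): L=152 R=248
Round 4 (k=14): L=248 R=15
Round 5 (k=38): L=15 R=185
Round 6 (k=19): L=185 R=205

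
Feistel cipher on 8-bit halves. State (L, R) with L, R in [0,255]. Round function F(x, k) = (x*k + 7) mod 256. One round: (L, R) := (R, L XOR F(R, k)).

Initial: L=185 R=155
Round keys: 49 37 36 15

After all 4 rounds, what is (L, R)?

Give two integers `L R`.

Answer: 176 82

Derivation:
Round 1 (k=49): L=155 R=11
Round 2 (k=37): L=11 R=5
Round 3 (k=36): L=5 R=176
Round 4 (k=15): L=176 R=82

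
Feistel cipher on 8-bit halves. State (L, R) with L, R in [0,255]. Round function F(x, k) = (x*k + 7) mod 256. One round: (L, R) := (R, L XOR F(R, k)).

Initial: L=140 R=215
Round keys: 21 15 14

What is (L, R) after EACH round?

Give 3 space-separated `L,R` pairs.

Round 1 (k=21): L=215 R=38
Round 2 (k=15): L=38 R=150
Round 3 (k=14): L=150 R=29

Answer: 215,38 38,150 150,29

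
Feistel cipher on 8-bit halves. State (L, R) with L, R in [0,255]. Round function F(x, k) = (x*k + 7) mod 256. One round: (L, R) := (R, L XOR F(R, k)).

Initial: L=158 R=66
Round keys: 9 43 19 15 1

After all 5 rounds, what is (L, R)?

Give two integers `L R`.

Round 1 (k=9): L=66 R=199
Round 2 (k=43): L=199 R=54
Round 3 (k=19): L=54 R=206
Round 4 (k=15): L=206 R=47
Round 5 (k=1): L=47 R=248

Answer: 47 248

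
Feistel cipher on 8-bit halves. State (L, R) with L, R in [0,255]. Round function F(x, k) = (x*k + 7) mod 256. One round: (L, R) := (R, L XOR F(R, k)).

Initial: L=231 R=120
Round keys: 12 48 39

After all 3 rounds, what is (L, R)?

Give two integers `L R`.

Round 1 (k=12): L=120 R=64
Round 2 (k=48): L=64 R=127
Round 3 (k=39): L=127 R=32

Answer: 127 32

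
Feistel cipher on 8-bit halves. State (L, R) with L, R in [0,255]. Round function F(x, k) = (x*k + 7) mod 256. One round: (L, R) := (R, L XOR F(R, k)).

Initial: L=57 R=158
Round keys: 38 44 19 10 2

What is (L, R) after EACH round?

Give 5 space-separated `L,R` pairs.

Round 1 (k=38): L=158 R=66
Round 2 (k=44): L=66 R=193
Round 3 (k=19): L=193 R=24
Round 4 (k=10): L=24 R=54
Round 5 (k=2): L=54 R=107

Answer: 158,66 66,193 193,24 24,54 54,107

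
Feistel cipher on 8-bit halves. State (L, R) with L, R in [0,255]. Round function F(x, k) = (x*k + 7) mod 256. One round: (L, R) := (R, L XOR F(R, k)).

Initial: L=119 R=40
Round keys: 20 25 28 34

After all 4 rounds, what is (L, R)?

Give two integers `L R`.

Answer: 187 34

Derivation:
Round 1 (k=20): L=40 R=80
Round 2 (k=25): L=80 R=255
Round 3 (k=28): L=255 R=187
Round 4 (k=34): L=187 R=34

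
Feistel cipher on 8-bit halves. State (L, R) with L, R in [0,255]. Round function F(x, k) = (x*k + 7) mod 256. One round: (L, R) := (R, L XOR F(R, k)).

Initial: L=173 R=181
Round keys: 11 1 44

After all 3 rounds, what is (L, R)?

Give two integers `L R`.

Round 1 (k=11): L=181 R=99
Round 2 (k=1): L=99 R=223
Round 3 (k=44): L=223 R=56

Answer: 223 56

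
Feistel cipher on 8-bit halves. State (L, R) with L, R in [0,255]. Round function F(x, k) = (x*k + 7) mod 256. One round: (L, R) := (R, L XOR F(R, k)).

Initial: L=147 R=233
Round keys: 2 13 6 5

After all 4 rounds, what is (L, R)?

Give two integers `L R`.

Answer: 141 232

Derivation:
Round 1 (k=2): L=233 R=74
Round 2 (k=13): L=74 R=32
Round 3 (k=6): L=32 R=141
Round 4 (k=5): L=141 R=232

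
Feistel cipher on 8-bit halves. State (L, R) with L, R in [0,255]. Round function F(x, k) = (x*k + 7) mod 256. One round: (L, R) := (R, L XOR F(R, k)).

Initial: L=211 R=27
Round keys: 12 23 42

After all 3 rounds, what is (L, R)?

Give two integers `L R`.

Round 1 (k=12): L=27 R=152
Round 2 (k=23): L=152 R=180
Round 3 (k=42): L=180 R=23

Answer: 180 23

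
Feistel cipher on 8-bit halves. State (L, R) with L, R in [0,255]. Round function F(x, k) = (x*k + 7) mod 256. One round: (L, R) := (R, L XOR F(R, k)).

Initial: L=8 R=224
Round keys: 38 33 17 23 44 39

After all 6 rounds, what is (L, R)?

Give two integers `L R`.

Answer: 57 37

Derivation:
Round 1 (k=38): L=224 R=79
Round 2 (k=33): L=79 R=214
Round 3 (k=17): L=214 R=114
Round 4 (k=23): L=114 R=147
Round 5 (k=44): L=147 R=57
Round 6 (k=39): L=57 R=37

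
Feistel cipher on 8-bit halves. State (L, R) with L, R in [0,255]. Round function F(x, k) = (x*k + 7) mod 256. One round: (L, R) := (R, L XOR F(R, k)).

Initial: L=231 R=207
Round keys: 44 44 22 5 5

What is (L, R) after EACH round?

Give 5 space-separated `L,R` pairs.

Answer: 207,124 124,152 152,107 107,134 134,206

Derivation:
Round 1 (k=44): L=207 R=124
Round 2 (k=44): L=124 R=152
Round 3 (k=22): L=152 R=107
Round 4 (k=5): L=107 R=134
Round 5 (k=5): L=134 R=206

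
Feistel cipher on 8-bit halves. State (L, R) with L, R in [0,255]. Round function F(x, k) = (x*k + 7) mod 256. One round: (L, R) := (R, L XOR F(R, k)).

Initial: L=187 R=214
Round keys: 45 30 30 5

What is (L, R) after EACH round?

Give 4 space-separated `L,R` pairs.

Round 1 (k=45): L=214 R=30
Round 2 (k=30): L=30 R=93
Round 3 (k=30): L=93 R=243
Round 4 (k=5): L=243 R=155

Answer: 214,30 30,93 93,243 243,155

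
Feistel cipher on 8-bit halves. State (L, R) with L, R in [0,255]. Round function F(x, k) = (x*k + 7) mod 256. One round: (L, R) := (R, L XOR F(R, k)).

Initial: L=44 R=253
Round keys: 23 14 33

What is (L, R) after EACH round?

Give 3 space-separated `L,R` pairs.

Round 1 (k=23): L=253 R=238
Round 2 (k=14): L=238 R=246
Round 3 (k=33): L=246 R=83

Answer: 253,238 238,246 246,83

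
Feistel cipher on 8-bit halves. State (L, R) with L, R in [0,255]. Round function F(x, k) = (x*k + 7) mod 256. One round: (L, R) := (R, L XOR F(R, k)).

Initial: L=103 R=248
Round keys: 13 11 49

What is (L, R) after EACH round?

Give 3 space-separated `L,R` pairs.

Answer: 248,248 248,87 87,86

Derivation:
Round 1 (k=13): L=248 R=248
Round 2 (k=11): L=248 R=87
Round 3 (k=49): L=87 R=86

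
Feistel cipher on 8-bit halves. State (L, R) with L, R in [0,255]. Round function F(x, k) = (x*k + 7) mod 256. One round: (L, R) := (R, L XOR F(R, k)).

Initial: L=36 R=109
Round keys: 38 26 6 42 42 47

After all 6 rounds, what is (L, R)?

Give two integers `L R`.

Round 1 (k=38): L=109 R=17
Round 2 (k=26): L=17 R=172
Round 3 (k=6): L=172 R=30
Round 4 (k=42): L=30 R=95
Round 5 (k=42): L=95 R=131
Round 6 (k=47): L=131 R=75

Answer: 131 75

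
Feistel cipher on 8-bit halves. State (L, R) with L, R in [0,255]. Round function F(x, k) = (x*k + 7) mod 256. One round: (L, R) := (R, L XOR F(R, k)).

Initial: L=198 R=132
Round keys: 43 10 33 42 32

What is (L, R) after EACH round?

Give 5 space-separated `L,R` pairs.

Answer: 132,245 245,29 29,49 49,12 12,182

Derivation:
Round 1 (k=43): L=132 R=245
Round 2 (k=10): L=245 R=29
Round 3 (k=33): L=29 R=49
Round 4 (k=42): L=49 R=12
Round 5 (k=32): L=12 R=182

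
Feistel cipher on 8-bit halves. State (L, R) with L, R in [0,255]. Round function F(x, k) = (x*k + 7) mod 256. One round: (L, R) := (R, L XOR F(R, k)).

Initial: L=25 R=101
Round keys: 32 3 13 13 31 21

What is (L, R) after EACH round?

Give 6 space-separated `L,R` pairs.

Round 1 (k=32): L=101 R=190
Round 2 (k=3): L=190 R=36
Round 3 (k=13): L=36 R=101
Round 4 (k=13): L=101 R=12
Round 5 (k=31): L=12 R=30
Round 6 (k=21): L=30 R=113

Answer: 101,190 190,36 36,101 101,12 12,30 30,113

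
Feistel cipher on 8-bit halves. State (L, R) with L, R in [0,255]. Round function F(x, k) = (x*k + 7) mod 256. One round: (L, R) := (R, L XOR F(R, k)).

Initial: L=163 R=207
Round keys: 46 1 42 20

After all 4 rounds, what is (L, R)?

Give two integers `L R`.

Round 1 (k=46): L=207 R=154
Round 2 (k=1): L=154 R=110
Round 3 (k=42): L=110 R=137
Round 4 (k=20): L=137 R=213

Answer: 137 213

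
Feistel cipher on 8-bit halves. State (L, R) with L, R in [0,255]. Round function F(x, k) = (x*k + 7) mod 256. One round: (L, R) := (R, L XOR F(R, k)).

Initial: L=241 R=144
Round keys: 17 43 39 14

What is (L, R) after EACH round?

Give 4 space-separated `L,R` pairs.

Round 1 (k=17): L=144 R=102
Round 2 (k=43): L=102 R=185
Round 3 (k=39): L=185 R=80
Round 4 (k=14): L=80 R=222

Answer: 144,102 102,185 185,80 80,222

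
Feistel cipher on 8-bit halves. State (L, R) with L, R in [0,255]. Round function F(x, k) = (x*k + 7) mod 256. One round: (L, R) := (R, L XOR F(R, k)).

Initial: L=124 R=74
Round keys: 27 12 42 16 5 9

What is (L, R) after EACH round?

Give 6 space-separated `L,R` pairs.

Answer: 74,169 169,185 185,200 200,62 62,245 245,154

Derivation:
Round 1 (k=27): L=74 R=169
Round 2 (k=12): L=169 R=185
Round 3 (k=42): L=185 R=200
Round 4 (k=16): L=200 R=62
Round 5 (k=5): L=62 R=245
Round 6 (k=9): L=245 R=154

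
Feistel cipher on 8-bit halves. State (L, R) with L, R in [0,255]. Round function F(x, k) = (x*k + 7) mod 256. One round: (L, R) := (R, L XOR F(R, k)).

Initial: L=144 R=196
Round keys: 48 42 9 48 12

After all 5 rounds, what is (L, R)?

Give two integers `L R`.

Round 1 (k=48): L=196 R=87
Round 2 (k=42): L=87 R=137
Round 3 (k=9): L=137 R=143
Round 4 (k=48): L=143 R=94
Round 5 (k=12): L=94 R=224

Answer: 94 224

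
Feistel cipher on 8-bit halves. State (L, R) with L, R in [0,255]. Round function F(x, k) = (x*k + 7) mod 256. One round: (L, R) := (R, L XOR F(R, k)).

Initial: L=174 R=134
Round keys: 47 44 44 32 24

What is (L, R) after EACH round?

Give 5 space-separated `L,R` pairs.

Round 1 (k=47): L=134 R=15
Round 2 (k=44): L=15 R=29
Round 3 (k=44): L=29 R=12
Round 4 (k=32): L=12 R=154
Round 5 (k=24): L=154 R=123

Answer: 134,15 15,29 29,12 12,154 154,123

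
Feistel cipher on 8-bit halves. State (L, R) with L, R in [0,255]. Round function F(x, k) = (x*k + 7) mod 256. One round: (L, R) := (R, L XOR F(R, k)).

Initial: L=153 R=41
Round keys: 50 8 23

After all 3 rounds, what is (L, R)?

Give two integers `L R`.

Round 1 (k=50): L=41 R=144
Round 2 (k=8): L=144 R=174
Round 3 (k=23): L=174 R=57

Answer: 174 57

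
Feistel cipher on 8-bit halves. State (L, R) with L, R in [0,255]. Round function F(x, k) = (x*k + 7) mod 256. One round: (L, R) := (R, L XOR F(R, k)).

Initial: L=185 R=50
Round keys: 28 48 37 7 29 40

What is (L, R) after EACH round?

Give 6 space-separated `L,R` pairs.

Round 1 (k=28): L=50 R=198
Round 2 (k=48): L=198 R=21
Round 3 (k=37): L=21 R=214
Round 4 (k=7): L=214 R=244
Round 5 (k=29): L=244 R=125
Round 6 (k=40): L=125 R=123

Answer: 50,198 198,21 21,214 214,244 244,125 125,123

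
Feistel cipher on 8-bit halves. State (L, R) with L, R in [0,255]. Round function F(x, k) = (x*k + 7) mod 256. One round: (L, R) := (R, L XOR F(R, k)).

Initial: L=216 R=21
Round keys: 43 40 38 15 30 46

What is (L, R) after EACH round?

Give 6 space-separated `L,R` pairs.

Round 1 (k=43): L=21 R=86
Round 2 (k=40): L=86 R=98
Round 3 (k=38): L=98 R=197
Round 4 (k=15): L=197 R=240
Round 5 (k=30): L=240 R=226
Round 6 (k=46): L=226 R=83

Answer: 21,86 86,98 98,197 197,240 240,226 226,83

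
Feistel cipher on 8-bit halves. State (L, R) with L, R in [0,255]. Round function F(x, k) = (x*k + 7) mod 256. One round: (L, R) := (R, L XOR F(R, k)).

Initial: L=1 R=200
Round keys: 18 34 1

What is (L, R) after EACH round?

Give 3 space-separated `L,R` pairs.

Round 1 (k=18): L=200 R=22
Round 2 (k=34): L=22 R=59
Round 3 (k=1): L=59 R=84

Answer: 200,22 22,59 59,84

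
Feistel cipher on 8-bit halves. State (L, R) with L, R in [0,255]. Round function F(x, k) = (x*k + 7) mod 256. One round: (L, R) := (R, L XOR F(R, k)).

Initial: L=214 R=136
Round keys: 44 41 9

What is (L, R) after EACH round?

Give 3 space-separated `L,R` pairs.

Answer: 136,177 177,232 232,158

Derivation:
Round 1 (k=44): L=136 R=177
Round 2 (k=41): L=177 R=232
Round 3 (k=9): L=232 R=158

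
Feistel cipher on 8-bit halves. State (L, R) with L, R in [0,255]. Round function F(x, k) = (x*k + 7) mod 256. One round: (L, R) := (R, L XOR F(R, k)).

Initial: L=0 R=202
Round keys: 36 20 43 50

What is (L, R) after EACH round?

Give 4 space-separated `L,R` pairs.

Round 1 (k=36): L=202 R=111
Round 2 (k=20): L=111 R=121
Round 3 (k=43): L=121 R=53
Round 4 (k=50): L=53 R=24

Answer: 202,111 111,121 121,53 53,24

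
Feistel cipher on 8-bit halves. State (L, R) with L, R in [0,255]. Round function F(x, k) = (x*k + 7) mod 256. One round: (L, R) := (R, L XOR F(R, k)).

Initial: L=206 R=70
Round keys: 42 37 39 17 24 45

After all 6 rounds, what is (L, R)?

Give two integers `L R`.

Answer: 251 131

Derivation:
Round 1 (k=42): L=70 R=77
Round 2 (k=37): L=77 R=110
Round 3 (k=39): L=110 R=132
Round 4 (k=17): L=132 R=165
Round 5 (k=24): L=165 R=251
Round 6 (k=45): L=251 R=131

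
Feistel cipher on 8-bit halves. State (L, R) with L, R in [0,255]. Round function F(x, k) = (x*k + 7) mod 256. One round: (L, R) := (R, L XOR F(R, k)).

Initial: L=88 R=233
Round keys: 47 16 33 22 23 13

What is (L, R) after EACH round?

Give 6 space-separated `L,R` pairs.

Answer: 233,150 150,142 142,195 195,71 71,171 171,241

Derivation:
Round 1 (k=47): L=233 R=150
Round 2 (k=16): L=150 R=142
Round 3 (k=33): L=142 R=195
Round 4 (k=22): L=195 R=71
Round 5 (k=23): L=71 R=171
Round 6 (k=13): L=171 R=241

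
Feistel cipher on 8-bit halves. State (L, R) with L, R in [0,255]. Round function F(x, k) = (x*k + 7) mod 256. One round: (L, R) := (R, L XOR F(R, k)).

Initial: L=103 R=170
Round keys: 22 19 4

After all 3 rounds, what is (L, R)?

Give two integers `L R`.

Answer: 57 47

Derivation:
Round 1 (k=22): L=170 R=196
Round 2 (k=19): L=196 R=57
Round 3 (k=4): L=57 R=47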